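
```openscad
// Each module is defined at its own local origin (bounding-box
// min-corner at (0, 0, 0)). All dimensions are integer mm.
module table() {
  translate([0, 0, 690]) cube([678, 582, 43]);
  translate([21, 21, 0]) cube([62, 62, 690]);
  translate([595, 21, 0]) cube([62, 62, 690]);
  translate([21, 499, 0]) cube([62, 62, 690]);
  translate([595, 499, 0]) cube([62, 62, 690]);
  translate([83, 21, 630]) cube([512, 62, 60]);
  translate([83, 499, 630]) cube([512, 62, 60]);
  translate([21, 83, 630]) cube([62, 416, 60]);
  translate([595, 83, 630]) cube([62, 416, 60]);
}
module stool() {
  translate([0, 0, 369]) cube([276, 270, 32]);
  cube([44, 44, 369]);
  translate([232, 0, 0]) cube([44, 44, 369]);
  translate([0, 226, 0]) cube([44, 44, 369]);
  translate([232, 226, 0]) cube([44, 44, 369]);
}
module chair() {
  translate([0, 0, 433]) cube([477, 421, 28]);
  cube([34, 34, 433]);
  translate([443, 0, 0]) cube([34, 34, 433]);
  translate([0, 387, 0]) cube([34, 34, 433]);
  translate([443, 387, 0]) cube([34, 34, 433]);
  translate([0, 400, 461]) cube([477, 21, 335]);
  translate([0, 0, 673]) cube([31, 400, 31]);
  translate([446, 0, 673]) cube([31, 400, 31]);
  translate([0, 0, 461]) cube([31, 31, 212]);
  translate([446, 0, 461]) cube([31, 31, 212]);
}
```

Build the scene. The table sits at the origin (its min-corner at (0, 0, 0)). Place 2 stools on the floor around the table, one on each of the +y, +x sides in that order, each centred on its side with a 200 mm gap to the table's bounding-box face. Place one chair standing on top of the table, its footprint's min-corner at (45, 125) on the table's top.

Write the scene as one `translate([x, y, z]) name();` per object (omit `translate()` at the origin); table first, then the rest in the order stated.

table();
translate([201, 782, 0]) stool();
translate([878, 156, 0]) stool();
translate([45, 125, 733]) chair();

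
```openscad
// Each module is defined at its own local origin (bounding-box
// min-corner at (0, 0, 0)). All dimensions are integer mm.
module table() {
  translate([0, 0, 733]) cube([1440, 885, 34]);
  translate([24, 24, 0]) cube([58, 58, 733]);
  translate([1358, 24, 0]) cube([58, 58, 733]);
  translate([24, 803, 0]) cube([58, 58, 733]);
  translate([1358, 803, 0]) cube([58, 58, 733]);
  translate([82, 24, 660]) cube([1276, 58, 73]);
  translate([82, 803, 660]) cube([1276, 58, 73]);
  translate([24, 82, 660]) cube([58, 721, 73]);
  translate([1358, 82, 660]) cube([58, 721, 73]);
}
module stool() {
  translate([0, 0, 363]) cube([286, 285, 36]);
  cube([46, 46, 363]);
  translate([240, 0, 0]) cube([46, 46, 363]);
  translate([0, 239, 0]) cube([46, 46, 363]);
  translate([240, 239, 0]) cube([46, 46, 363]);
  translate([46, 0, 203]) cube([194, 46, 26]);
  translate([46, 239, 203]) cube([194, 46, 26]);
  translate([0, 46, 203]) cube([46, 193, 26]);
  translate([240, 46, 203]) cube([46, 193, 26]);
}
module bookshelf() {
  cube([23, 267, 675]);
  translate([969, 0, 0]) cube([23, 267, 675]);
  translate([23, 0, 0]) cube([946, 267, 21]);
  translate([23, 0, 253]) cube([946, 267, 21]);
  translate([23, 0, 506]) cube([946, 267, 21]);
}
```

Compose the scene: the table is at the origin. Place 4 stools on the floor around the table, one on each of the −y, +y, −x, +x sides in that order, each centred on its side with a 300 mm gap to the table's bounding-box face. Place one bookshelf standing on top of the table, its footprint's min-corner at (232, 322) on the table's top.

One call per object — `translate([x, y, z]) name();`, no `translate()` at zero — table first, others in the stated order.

table();
translate([577, -585, 0]) stool();
translate([577, 1185, 0]) stool();
translate([-586, 300, 0]) stool();
translate([1740, 300, 0]) stool();
translate([232, 322, 767]) bookshelf();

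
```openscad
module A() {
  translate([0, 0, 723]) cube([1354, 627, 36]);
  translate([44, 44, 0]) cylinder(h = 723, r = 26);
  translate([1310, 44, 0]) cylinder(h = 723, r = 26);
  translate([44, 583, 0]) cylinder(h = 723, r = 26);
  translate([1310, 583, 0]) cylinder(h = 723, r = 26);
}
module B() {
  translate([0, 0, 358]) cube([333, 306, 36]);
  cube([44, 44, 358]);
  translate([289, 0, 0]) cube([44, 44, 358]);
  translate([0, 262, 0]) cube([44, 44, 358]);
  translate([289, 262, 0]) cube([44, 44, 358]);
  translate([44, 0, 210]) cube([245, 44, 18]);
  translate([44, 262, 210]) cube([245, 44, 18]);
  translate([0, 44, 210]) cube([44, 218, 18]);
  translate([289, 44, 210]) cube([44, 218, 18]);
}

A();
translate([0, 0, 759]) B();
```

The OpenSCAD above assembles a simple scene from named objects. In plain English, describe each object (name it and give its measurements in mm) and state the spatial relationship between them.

A is a table: top 1354 mm (x) × 627 mm (y), 36 mm thick, upper face at z = 759 mm, on four round legs of 52 mm diameter, each leg's bounding box inset 18 mm from the nearest pair of top edges, running from z = 0 to the bottom of the top.

B is a four-legged stool. The seat is a 333×306×36 mm slab whose top surface is at z = 394 mm; four square legs, each 44×44 mm in cross-section, run from the floor (z = 0) to the underside of the seat, each flush with a corner of the seat. Four stretchers, 44 mm wide and 18 mm tall, connect adjacent legs with their undersides at z = 210 mm, each running between the inner faces of the legs it joins and aligned with the legs' outer faces on the other axis.

The stool is on top of the table.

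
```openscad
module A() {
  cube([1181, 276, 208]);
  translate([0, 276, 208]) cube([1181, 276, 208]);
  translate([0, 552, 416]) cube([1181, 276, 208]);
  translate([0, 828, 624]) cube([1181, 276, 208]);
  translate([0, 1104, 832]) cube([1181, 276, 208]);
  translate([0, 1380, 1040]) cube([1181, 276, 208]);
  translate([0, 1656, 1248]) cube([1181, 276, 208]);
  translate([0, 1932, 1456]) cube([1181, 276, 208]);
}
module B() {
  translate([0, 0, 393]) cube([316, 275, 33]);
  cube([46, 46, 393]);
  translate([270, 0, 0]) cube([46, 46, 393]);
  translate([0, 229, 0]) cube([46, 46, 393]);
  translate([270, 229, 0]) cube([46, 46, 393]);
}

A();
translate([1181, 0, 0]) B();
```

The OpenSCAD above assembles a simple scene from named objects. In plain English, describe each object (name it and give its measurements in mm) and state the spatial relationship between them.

A is a run of 8 identical solid stair steps. Each tread is 1181×276 mm and each step block is 208 mm high. Step 1 rests on the floor; step k is offset from step 1 by (k−1)×276 mm in y and (k−1)×208 mm in z.

B is a simple wooden stool: a rectangular seat 316 mm (x) by 275 mm (y), 33 mm thick, top face at z = 426 mm, on four square legs, each 46×46 mm in cross-section. The legs rest on z = 0, each flush with a corner of the seat.

The stool is against the staircase's +x side, with their −y faces flush.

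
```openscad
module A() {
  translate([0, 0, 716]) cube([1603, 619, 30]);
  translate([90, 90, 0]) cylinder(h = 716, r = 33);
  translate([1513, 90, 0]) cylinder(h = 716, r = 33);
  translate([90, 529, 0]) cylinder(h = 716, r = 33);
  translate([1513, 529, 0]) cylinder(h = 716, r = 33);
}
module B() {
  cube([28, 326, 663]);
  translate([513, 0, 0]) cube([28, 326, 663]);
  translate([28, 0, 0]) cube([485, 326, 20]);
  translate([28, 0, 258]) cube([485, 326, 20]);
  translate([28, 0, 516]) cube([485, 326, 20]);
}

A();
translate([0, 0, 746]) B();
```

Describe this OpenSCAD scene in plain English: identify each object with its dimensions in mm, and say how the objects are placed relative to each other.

A is a table: top 1603 mm (x) × 619 mm (y), 30 mm thick, upper face at z = 746 mm, on four round legs of 66 mm diameter, each leg's bounding box inset 57 mm from the nearest pair of top edges, running from z = 0 to the bottom of the top.

B is a bookshelf 541 mm wide overall, 326 mm deep and 663 mm tall. The two sides are 28 mm thick vertical panels. 3 horizontal shelves of 20 mm thickness span between the inner faces of the sides; the lowest shelf sits on the floor and shelves are stacked with a clear vertical gap of 238 mm between each pair.

The bookshelf is on top of the table.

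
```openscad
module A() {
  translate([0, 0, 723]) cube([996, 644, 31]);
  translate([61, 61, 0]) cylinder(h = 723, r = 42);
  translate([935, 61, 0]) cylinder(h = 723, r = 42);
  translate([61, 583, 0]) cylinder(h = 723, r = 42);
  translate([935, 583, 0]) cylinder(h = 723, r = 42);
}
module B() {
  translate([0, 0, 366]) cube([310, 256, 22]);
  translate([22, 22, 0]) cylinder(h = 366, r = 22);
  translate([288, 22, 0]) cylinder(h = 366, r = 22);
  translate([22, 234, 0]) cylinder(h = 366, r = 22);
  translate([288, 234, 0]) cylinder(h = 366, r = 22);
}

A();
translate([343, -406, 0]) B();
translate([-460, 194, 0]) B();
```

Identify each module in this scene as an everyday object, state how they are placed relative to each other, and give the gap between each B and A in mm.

Each stool's nearest face is 150 mm from the table's bounding box.

A is a table. B is a stool. Two stools sit around the table at the −y, −x sides. The gap between each stool and the table is 150 mm.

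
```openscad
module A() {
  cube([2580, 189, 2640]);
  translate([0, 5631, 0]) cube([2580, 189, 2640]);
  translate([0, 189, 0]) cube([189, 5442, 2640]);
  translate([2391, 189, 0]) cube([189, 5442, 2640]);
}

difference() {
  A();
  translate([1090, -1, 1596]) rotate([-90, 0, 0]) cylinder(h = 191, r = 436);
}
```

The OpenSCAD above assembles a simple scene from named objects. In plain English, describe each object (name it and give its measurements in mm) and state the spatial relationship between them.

A is a box-shaped house frame (walls only): outside footprint 2580×5820 mm, wall height 2640 mm, wall thickness 189 mm. The two y-facing walls run the full x-width; the two x-facing walls fit between the inner faces of the y-facing walls.

The house frame has a circular hole of radius 436 mm through its front wall, centred at (x = 1090, z = 1596).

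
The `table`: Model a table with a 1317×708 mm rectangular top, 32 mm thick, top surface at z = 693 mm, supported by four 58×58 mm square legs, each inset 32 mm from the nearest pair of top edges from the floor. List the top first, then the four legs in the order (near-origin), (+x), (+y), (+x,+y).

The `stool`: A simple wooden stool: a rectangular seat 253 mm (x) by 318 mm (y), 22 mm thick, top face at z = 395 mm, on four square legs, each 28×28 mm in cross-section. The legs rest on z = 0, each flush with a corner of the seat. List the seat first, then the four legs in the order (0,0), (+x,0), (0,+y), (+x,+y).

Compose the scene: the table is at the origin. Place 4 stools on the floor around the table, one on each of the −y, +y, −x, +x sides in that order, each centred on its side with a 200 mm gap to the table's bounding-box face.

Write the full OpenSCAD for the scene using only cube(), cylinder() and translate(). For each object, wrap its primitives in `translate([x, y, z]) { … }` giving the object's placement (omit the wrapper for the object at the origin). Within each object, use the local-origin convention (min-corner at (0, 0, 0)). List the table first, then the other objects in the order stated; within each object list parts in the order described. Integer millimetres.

translate([0, 0, 661]) cube([1317, 708, 32]);
translate([32, 32, 0]) cube([58, 58, 661]);
translate([1227, 32, 0]) cube([58, 58, 661]);
translate([32, 618, 0]) cube([58, 58, 661]);
translate([1227, 618, 0]) cube([58, 58, 661]);
translate([532, -518, 0]) {
  translate([0, 0, 373]) cube([253, 318, 22]);
  cube([28, 28, 373]);
  translate([225, 0, 0]) cube([28, 28, 373]);
  translate([0, 290, 0]) cube([28, 28, 373]);
  translate([225, 290, 0]) cube([28, 28, 373]);
}
translate([532, 908, 0]) {
  translate([0, 0, 373]) cube([253, 318, 22]);
  cube([28, 28, 373]);
  translate([225, 0, 0]) cube([28, 28, 373]);
  translate([0, 290, 0]) cube([28, 28, 373]);
  translate([225, 290, 0]) cube([28, 28, 373]);
}
translate([-453, 195, 0]) {
  translate([0, 0, 373]) cube([253, 318, 22]);
  cube([28, 28, 373]);
  translate([225, 0, 0]) cube([28, 28, 373]);
  translate([0, 290, 0]) cube([28, 28, 373]);
  translate([225, 290, 0]) cube([28, 28, 373]);
}
translate([1517, 195, 0]) {
  translate([0, 0, 373]) cube([253, 318, 22]);
  cube([28, 28, 373]);
  translate([225, 0, 0]) cube([28, 28, 373]);
  translate([0, 290, 0]) cube([28, 28, 373]);
  translate([225, 290, 0]) cube([28, 28, 373]);
}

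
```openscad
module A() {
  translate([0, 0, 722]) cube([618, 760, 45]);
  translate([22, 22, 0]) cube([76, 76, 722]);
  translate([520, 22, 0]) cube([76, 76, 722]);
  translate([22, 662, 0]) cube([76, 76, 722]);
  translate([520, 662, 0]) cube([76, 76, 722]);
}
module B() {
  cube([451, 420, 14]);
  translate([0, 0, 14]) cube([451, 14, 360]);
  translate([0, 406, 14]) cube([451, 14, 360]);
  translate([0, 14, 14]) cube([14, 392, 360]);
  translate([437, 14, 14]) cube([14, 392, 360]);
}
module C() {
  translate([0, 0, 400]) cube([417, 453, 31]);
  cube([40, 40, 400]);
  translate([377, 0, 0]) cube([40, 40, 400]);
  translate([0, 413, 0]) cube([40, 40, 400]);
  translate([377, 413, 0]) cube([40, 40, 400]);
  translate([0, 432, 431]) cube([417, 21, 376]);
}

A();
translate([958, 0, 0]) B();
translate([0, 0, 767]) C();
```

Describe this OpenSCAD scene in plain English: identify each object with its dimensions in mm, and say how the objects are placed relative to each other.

A is a table with a 618×760 mm rectangular top, 45 mm thick, top surface at z = 767 mm, supported by four 76×76 mm square legs, each inset 22 mm from the nearest pair of top edges, running from the floor.

B is an open storage box with external size 451×420×374 mm and wall thickness 14 mm (the base is also 14 mm thick). The base covers the whole footprint; the four walls stand on the base, with the y-facing walls full-width and the x-facing walls fitting between their inner faces.

C is a chair. The seat is a 417×453×31 mm slab with its top at z = 431 mm, on four 40×40 mm corner legs (flush with the seat edges, standing on z = 0). A flat backrest 21 mm thick, 376 mm tall, spans the full seat width and rises from the seat top along its +y edge, rear face flush with the rear of the seat.

The open box is on the floor beside the table on its +x side. The chair is on top of the table.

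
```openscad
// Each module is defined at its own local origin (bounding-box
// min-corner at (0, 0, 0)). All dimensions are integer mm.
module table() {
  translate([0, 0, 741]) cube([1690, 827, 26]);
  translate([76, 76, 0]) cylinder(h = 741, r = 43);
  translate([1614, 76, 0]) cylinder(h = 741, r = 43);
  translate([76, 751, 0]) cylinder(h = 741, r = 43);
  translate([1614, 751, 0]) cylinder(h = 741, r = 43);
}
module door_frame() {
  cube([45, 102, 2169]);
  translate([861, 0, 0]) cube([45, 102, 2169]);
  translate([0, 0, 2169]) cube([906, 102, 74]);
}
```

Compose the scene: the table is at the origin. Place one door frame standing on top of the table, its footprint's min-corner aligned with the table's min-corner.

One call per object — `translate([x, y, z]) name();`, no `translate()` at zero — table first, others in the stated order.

table();
translate([0, 0, 767]) door_frame();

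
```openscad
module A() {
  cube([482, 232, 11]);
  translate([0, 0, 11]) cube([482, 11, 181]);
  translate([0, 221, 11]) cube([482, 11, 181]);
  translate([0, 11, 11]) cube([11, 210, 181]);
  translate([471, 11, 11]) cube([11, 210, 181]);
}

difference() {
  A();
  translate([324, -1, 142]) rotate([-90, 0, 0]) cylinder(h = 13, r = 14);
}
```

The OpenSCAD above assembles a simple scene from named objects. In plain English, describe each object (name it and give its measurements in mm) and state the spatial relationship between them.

A is an open-topped rectangular box: outside dimensions 482×232×192 mm, with a uniform wall and base thickness of 11 mm. The base is a full 482×232 slab on the floor; four walls sit on top of the base. The front and back walls (the −y and +y sides) span the full width; the two side walls fit between them.

The open box has a circular hole of radius 14 mm through its front wall, centred at (x = 324, z = 142).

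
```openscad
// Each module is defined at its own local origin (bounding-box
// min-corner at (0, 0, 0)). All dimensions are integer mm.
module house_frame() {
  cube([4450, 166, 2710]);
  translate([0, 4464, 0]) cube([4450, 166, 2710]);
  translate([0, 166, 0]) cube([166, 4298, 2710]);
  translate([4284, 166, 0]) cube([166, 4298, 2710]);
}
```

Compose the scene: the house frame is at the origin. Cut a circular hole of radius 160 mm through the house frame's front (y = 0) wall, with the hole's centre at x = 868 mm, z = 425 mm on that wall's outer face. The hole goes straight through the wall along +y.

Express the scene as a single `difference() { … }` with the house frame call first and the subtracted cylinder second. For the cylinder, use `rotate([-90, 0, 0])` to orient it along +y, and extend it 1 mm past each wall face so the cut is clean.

difference() {
  house_frame();
  translate([868, -1, 425]) rotate([-90, 0, 0]) cylinder(h = 168, r = 160);
}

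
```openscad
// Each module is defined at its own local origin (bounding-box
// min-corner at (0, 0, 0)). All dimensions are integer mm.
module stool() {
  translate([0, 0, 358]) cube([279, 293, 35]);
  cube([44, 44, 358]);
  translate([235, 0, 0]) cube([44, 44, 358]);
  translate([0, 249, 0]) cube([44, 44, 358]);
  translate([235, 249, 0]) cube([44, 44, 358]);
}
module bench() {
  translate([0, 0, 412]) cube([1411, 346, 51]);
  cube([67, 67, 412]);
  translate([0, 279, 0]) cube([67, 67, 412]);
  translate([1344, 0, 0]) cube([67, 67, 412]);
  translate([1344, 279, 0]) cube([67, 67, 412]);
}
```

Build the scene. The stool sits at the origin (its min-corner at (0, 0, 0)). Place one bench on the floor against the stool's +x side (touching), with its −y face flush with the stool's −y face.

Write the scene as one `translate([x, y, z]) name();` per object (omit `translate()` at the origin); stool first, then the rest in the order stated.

stool();
translate([279, 0, 0]) bench();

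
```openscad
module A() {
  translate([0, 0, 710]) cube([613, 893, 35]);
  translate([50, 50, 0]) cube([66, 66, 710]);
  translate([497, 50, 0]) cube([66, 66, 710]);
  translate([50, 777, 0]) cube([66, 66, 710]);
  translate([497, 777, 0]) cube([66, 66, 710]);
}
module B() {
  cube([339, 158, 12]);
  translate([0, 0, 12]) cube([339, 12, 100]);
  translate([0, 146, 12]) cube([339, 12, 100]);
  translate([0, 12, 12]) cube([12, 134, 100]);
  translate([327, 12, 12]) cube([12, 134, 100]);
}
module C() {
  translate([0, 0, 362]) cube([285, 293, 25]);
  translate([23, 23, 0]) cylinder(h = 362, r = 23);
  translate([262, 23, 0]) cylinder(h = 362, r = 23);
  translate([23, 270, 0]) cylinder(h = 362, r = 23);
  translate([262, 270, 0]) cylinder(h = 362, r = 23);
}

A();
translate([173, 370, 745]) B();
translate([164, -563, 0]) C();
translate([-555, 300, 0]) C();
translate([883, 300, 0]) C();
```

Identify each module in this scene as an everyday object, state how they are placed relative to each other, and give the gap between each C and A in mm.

A is a table. B is an open box. C is a stool. The open box is on top of the table. Three stools sit around the table at the −y, −x, +x sides. The gap between each stool and the table is 270 mm.

Each stool's nearest face is 270 mm from the table's bounding box.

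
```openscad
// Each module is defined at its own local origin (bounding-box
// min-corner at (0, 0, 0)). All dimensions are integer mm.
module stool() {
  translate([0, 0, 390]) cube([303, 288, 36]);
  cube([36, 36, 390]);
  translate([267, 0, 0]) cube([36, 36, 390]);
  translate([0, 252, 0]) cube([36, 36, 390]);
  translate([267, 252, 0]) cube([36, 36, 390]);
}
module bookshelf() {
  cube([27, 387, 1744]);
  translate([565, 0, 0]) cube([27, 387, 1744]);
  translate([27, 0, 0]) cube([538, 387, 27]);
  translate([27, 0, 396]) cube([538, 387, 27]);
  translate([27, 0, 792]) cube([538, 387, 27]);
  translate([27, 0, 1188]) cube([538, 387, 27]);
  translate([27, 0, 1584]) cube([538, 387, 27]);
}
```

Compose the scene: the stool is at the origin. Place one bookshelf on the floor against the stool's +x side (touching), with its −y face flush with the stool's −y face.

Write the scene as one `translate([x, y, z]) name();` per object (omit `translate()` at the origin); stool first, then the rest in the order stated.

stool();
translate([303, 0, 0]) bookshelf();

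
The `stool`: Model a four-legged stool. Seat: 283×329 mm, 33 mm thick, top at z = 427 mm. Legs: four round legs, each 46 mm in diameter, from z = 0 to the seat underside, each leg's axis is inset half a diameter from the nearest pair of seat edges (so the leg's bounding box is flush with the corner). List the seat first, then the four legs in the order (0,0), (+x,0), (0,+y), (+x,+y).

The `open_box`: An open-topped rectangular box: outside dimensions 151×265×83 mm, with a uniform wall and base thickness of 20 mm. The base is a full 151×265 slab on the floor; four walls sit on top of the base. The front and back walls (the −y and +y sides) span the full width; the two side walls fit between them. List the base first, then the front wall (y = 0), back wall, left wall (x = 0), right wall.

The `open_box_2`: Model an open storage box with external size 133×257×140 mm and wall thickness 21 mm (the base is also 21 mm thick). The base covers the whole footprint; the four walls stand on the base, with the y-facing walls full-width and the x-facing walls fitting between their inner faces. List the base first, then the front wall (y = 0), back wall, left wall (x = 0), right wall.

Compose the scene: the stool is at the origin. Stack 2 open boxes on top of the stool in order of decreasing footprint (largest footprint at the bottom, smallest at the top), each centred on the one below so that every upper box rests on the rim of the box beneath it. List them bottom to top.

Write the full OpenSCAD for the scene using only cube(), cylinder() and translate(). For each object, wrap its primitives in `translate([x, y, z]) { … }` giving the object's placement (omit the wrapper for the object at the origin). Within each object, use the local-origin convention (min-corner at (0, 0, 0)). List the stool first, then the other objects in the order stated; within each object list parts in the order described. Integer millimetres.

translate([0, 0, 394]) cube([283, 329, 33]);
translate([23, 23, 0]) cylinder(h = 394, r = 23);
translate([260, 23, 0]) cylinder(h = 394, r = 23);
translate([23, 306, 0]) cylinder(h = 394, r = 23);
translate([260, 306, 0]) cylinder(h = 394, r = 23);
translate([66, 32, 427]) {
  cube([151, 265, 20]);
  translate([0, 0, 20]) cube([151, 20, 63]);
  translate([0, 245, 20]) cube([151, 20, 63]);
  translate([0, 20, 20]) cube([20, 225, 63]);
  translate([131, 20, 20]) cube([20, 225, 63]);
}
translate([75, 36, 510]) {
  cube([133, 257, 21]);
  translate([0, 0, 21]) cube([133, 21, 119]);
  translate([0, 236, 21]) cube([133, 21, 119]);
  translate([0, 21, 21]) cube([21, 215, 119]);
  translate([112, 21, 21]) cube([21, 215, 119]);
}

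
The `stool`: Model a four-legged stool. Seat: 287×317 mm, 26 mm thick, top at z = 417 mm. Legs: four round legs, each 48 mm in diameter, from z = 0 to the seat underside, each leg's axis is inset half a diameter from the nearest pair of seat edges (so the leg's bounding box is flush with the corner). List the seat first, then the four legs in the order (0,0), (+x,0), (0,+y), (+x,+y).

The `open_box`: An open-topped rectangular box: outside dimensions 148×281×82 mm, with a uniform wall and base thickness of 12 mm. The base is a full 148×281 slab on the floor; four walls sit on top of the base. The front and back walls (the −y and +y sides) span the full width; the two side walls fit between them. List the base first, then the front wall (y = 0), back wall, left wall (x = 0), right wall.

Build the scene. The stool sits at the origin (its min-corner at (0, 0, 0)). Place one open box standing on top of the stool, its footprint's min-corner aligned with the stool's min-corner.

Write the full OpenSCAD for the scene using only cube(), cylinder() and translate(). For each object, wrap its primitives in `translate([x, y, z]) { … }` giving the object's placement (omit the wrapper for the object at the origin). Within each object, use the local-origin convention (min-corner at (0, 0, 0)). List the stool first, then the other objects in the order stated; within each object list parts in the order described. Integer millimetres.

translate([0, 0, 391]) cube([287, 317, 26]);
translate([24, 24, 0]) cylinder(h = 391, r = 24);
translate([263, 24, 0]) cylinder(h = 391, r = 24);
translate([24, 293, 0]) cylinder(h = 391, r = 24);
translate([263, 293, 0]) cylinder(h = 391, r = 24);
translate([0, 0, 417]) {
  cube([148, 281, 12]);
  translate([0, 0, 12]) cube([148, 12, 70]);
  translate([0, 269, 12]) cube([148, 12, 70]);
  translate([0, 12, 12]) cube([12, 257, 70]);
  translate([136, 12, 12]) cube([12, 257, 70]);
}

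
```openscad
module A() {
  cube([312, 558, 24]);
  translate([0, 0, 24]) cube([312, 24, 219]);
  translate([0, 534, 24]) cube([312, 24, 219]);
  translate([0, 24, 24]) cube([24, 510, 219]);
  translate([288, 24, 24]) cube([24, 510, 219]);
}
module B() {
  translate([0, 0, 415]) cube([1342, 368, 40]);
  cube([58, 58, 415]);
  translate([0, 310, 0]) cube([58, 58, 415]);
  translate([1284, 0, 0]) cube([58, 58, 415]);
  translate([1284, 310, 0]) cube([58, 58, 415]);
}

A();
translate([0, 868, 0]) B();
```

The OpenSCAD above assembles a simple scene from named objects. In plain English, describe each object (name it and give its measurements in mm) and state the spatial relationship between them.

A is an open-topped rectangular box: outside dimensions 312×558×243 mm, with a uniform wall and base thickness of 24 mm. The base is a full 312×558 slab on the floor; four walls sit on top of the base. The front and back walls (the −y and +y sides) span the full width; the two side walls fit between them.

B is a bench: a 1342×368 mm seat slab, 40 mm thick, top at z = 455 mm, on four 58×58 mm square legs flush with the seat corners and standing on z = 0.

The bench is on the floor beside the open box on its +y side.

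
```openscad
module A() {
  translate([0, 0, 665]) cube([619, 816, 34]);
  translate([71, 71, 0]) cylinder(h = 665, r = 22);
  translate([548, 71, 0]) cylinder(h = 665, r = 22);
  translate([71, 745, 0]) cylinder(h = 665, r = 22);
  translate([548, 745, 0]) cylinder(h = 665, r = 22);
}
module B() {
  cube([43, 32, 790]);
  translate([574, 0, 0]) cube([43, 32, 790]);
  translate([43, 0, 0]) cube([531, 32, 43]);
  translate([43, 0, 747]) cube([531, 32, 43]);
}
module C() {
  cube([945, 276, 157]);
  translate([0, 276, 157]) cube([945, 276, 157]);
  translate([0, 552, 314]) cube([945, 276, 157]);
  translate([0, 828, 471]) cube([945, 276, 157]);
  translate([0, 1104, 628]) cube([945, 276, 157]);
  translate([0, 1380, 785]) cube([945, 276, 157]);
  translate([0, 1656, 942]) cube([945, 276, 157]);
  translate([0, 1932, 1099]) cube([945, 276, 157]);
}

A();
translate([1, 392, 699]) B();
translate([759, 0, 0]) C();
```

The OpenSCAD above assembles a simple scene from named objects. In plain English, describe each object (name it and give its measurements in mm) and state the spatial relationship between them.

A is a table with a 619×816 mm rectangular top, 34 mm thick, top surface at z = 699 mm, supported by four round legs of 44 mm diameter, each leg's bounding box inset 49 mm from the nearest pair of top edges, running from the floor.

B is a rectangular picture frame lying in the x–z plane (depth along y). The opening is 531 mm wide (x) by 704 mm tall (z), surrounded by a border 43 mm wide on all four sides. The frame is 32 mm deep and is made of two full-height vertical stiles with two horizontal rails fitted between them.

C is a run of 8 identical solid stair steps. Each tread is 945×276 mm and each step block is 157 mm high. Step 1 rests on the floor; step k is offset from step 1 by (k−1)×276 mm in y and (k−1)×157 mm in z.

The picture frame is on top of the table, centred. The staircase is on the floor beside the table on its +x side.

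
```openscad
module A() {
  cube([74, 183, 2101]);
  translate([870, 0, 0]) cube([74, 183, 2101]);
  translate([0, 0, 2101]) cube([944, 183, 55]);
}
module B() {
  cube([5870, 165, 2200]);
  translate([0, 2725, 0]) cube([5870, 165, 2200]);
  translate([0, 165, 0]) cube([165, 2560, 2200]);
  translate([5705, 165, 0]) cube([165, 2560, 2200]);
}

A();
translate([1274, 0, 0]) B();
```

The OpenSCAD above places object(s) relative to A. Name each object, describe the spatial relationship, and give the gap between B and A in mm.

The house frame's nearest face is 330 mm from the door frame's +x face.

A is a door frame. B is a house frame. The house frame is on the floor beside the door frame on its +x side. The gap between the house frame and the door frame is 330 mm.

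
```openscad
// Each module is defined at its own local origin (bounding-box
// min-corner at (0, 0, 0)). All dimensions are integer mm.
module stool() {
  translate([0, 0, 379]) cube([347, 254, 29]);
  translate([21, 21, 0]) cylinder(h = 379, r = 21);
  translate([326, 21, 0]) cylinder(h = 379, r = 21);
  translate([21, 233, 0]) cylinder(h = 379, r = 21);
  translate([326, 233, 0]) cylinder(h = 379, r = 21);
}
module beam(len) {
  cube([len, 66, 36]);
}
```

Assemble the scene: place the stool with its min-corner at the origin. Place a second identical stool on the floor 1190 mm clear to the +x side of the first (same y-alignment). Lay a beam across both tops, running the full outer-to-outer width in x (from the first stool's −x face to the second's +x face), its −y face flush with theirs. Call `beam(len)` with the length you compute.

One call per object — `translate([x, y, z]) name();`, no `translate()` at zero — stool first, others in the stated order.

stool();
translate([1537, 0, 0]) stool();
translate([0, 0, 408]) beam(1884);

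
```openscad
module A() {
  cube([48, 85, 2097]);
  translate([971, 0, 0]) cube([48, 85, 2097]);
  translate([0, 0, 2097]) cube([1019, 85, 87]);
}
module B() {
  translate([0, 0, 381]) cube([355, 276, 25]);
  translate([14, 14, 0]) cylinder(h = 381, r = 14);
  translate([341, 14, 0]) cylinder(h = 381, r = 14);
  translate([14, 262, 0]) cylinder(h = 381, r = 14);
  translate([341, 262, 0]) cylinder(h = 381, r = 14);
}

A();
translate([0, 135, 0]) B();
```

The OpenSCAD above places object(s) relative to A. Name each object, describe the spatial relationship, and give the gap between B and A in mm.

A is a door frame. B is a stool. The stool is on the floor beside the door frame on its +y side. The gap between the stool and the door frame is 50 mm.

The stool's nearest face is 50 mm from the door frame's +y face.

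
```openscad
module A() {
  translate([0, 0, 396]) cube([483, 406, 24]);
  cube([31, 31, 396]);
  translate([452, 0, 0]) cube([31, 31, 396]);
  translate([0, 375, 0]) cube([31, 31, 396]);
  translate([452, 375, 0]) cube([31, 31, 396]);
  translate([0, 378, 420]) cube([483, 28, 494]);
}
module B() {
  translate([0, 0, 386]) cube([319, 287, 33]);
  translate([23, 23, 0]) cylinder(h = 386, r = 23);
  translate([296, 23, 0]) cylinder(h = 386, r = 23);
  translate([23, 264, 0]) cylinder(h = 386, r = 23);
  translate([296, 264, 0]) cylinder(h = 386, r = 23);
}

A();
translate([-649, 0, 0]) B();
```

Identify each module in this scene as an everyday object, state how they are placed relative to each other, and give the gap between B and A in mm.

The stool's nearest face is 330 mm from the chair's −x face.

A is a chair. B is a stool. The stool is on the floor beside the chair on its −x side. The gap between the stool and the chair is 330 mm.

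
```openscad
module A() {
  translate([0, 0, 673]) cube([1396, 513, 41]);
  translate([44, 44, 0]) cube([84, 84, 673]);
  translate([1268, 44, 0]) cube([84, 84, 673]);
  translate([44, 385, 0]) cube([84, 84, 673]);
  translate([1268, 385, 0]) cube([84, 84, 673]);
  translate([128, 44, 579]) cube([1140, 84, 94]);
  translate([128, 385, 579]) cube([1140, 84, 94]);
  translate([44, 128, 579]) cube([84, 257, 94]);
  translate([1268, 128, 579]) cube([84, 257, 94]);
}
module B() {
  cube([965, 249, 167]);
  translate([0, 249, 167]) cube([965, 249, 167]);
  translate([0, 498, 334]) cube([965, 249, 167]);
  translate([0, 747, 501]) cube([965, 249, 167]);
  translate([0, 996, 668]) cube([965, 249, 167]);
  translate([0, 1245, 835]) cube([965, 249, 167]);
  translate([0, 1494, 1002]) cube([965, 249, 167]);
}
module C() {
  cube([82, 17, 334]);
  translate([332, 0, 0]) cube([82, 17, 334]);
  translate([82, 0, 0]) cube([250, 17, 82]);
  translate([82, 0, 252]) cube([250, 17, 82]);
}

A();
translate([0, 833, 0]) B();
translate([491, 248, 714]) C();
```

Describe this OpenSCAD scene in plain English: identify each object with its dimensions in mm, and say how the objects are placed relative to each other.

A is a table with a 1396×513 mm rectangular top, 41 mm thick, top surface at z = 714 mm, supported by four 84×84 mm square legs, each inset 44 mm from the nearest pair of top edges, running from the floor. Four apron rails, 84 mm thick and 94 mm tall, run between adjacent legs with their top edges flush with the underside of the top and their outer faces flush with the legs' outer faces.

B is a straight staircase of 7 solid steps. Each step is 965 mm wide (x), 249 mm deep (y, the going) and 167 mm tall (the rise). The first step rests on the floor; each subsequent step sits one going further in +y and one rise higher in +z, directly behind and above the previous step with no overlap.

C is a picture frame with a 250×170 mm rectangular opening (x by z) and a uniform 82 mm border on every side. Frame depth is 17 mm along y. It is built from two vertical stiles running the full outside height and two horizontal rails spanning the gap between the stiles.

The staircase is on the floor beside the table on its +y side. The picture frame is on top of the table, centred.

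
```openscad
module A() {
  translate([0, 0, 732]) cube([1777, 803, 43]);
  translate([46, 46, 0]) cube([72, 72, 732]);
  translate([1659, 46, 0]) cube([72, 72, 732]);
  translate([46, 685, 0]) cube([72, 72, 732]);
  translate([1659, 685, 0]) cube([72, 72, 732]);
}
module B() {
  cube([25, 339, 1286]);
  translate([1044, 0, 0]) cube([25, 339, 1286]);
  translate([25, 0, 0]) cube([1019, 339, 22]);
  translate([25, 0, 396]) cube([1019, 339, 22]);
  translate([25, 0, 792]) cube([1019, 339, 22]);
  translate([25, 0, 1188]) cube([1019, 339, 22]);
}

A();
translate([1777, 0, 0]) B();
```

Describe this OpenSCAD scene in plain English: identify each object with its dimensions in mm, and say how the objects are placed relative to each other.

A is a rectangular dining table. The top is 1777×803×43 mm with its upper surface at z = 775 mm. It stands on four 72×72 mm square legs, each inset 46 mm from the nearest pair of top edges, running from the floor to the underside of the top.

B is an open bookshelf. Two side panels, each 25 mm thick, 339 mm deep and 1286 mm tall, stand 1069 mm apart (outside-to-outside). Between them sit 4 shelves, each 22 mm thick and 339 mm deep, spanning the full gap between the sides. The bottom shelf rests on the floor (its underside at z = 0) and the clear gap between one shelf's top and the next shelf's underside is 374 mm.

The bookshelf is against the table's +x side, with their −y faces flush.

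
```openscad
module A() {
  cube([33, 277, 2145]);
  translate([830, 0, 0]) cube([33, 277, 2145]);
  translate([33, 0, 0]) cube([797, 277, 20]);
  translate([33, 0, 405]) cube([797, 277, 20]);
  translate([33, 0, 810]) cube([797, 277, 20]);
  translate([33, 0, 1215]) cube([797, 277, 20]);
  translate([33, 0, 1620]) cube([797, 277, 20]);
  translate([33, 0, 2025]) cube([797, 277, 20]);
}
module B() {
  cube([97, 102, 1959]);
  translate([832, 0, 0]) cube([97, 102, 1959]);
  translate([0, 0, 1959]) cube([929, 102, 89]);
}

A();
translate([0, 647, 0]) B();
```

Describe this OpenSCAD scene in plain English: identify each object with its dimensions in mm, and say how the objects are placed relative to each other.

A is a bookshelf 863 mm wide overall, 277 mm deep and 2145 mm tall. The two sides are 33 mm thick vertical panels. 6 horizontal shelves of 20 mm thickness span between the inner faces of the sides; the lowest shelf sits on the floor and shelves are stacked with a clear vertical gap of 385 mm between each pair.

B is a rectangular door frame: two vertical jambs of 97×102 mm section, 1959 mm tall, with a clear opening 735 mm wide between their inner faces. A header 89 mm tall and 102 mm deep lies on top of the jambs and spans the full outside width.

The door frame is on the floor beside the bookshelf on its +y side.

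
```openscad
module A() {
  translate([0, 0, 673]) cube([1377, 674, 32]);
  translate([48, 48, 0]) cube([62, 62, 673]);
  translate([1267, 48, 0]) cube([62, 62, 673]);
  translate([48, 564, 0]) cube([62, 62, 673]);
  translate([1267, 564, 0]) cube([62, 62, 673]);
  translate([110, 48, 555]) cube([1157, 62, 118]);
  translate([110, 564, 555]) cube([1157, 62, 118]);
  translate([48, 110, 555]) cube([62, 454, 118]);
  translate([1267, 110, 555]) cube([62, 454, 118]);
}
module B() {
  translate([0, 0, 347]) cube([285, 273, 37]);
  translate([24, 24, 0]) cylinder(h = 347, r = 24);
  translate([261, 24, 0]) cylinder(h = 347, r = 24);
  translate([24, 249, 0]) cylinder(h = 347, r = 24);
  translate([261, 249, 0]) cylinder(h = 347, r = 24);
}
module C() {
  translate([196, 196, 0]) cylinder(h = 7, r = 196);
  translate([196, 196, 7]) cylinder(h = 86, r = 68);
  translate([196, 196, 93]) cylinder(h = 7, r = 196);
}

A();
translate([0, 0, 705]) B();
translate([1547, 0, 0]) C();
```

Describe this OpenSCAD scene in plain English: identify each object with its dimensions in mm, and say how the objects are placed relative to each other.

A is a table: top 1377 mm (x) × 674 mm (y), 32 mm thick, upper face at z = 705 mm, on four 62×62 mm square legs, each inset 48 mm from the nearest pair of top edges, running from z = 0 to the bottom of the top. Four apron rails, 62 mm thick and 118 mm tall, run between adjacent legs with their top edges flush with the underside of the top and their outer faces flush with the legs' outer faces.

B is a four-legged stool. The seat is 285×273 mm, 37 mm thick, top at z = 384 mm. It stands on four round legs, each 48 mm in diameter, from z = 0 to the seat underside, each leg's axis is inset half a diameter from the nearest pair of seat edges (so the leg's bounding box is flush with the corner).

C is a spool: two coaxial disc flanges of radius 196 mm and thickness 7 mm, joined by a core cylinder of radius 68 mm and height 86 mm. The lower flange rests on z = 0 and the three cylinders share a vertical axis.

The stool is on top of the table. The spool is on the floor beside the table on its +x side.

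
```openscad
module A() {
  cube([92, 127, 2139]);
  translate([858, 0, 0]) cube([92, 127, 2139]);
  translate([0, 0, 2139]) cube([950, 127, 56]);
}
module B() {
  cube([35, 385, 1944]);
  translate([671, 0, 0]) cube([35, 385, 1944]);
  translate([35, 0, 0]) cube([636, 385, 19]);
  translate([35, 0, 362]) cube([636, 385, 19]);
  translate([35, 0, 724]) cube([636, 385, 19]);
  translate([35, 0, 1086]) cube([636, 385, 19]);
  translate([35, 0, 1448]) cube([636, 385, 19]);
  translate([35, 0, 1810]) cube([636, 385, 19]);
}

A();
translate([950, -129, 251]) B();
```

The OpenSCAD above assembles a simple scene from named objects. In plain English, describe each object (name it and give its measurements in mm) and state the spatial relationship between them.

A is a door frame. The clear opening is 766 mm wide and 2139 mm high. Two 92 mm wide jambs, 127 mm deep, stand either side of the opening from the floor to the top of the opening. A 56 mm thick head sits across the top of both jambs, spanning the full outside width of the frame.

B is a bookshelf 706 mm wide overall, 385 mm deep and 1944 mm tall. The two sides are 35 mm thick vertical panels. 6 horizontal shelves of 19 mm thickness span between the inner faces of the sides; the lowest shelf sits on the floor and shelves are stacked with a clear vertical gap of 343 mm between each pair.

The bookshelf is beside the door frame with their tops flush at z = 2195.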